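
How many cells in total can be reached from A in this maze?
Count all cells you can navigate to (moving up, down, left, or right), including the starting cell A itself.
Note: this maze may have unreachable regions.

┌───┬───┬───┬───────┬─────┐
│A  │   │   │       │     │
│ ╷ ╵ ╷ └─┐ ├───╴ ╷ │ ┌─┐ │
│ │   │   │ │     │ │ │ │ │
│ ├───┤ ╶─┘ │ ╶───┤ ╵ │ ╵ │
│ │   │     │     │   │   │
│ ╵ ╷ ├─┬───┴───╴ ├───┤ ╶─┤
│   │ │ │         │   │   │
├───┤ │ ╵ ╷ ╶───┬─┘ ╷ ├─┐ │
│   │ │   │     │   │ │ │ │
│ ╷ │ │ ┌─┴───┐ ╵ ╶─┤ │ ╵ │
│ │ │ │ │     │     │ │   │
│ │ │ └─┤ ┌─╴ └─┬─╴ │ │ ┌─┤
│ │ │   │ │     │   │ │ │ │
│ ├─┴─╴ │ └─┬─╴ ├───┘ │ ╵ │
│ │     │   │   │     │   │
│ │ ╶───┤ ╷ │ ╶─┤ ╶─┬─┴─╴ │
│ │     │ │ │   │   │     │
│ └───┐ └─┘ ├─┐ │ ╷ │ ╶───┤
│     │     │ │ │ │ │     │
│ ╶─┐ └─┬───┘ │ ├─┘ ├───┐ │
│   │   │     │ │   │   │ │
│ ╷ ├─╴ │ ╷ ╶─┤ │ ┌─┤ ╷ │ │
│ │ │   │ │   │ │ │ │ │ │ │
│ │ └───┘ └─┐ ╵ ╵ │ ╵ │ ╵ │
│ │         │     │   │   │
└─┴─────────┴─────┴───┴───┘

Using BFS/flood-fill to find all reachable cells from A:
Maze size: 13 × 13 = 169 total cells
All cells are reachable — the maze is fully connected.
Reachable cells: 169

Reachable region (· marks reachable cells):

┌───┬───┬───┬───────┬─────┐
│A ·│· ·│· ·│· · · ·│· · ·│
│ ╷ ╵ ╷ └─┐ ├───╴ ╷ │ ┌─┐ │
│·│· ·│· ·│·│· · ·│·│·│·│·│
│ ├───┤ ╶─┘ │ ╶───┤ ╵ │ ╵ │
│·│· ·│· · ·│· · ·│· ·│· ·│
│ ╵ ╷ ├─┬───┴───╴ ├───┤ ╶─┤
│· ·│·│·│· · · · ·│· ·│· ·│
├───┤ │ ╵ ╷ ╶───┬─┘ ╷ ├─┐ │
│· ·│·│· ·│· · ·│· ·│·│·│·│
│ ╷ │ │ ┌─┴───┐ ╵ ╶─┤ │ ╵ │
│·│·│·│·│· · ·│· · ·│·│· ·│
│ │ │ └─┤ ┌─╴ └─┬─╴ │ │ ┌─┤
│·│·│· ·│·│· · ·│· ·│·│·│·│
│ ├─┴─╴ │ └─┬─╴ ├───┘ │ ╵ │
│·│· · ·│· ·│· ·│· · ·│· ·│
│ │ ╶───┤ ╷ │ ╶─┤ ╶─┬─┴─╴ │
│·│· · ·│·│·│· ·│· ·│· · ·│
│ └───┐ └─┘ ├─┐ │ ╷ │ ╶───┤
│· · ·│· · ·│·│·│·│·│· · ·│
│ ╶─┐ └─┬───┘ │ ├─┘ ├───┐ │
│· ·│· ·│· · ·│·│· ·│· ·│·│
│ ╷ ├─╴ │ ╷ ╶─┤ │ ┌─┤ ╷ │ │
│·│·│· ·│·│· ·│·│·│·│·│·│·│
│ │ └───┘ └─┐ ╵ ╵ │ ╵ │ ╵ │
│·│· · · · ·│· · ·│· ·│· ·│
└─┴─────────┴─────┴───┴───┘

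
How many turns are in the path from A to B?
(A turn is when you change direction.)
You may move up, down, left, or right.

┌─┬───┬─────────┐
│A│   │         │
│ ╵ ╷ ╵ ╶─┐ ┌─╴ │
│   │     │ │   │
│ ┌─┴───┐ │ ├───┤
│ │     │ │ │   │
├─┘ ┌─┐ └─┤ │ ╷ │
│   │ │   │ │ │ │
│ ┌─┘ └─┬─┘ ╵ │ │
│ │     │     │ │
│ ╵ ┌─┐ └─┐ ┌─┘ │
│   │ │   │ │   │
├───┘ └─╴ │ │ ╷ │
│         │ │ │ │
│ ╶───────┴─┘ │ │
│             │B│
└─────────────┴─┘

Directions: down, right, up, right, down, right, up, right, right, down, down, down, down, right, up, up, right, down, down, down, down, down
Number of turns: 12

Solution:

┌─┬───┬─────────┐
│A│↱ ↓│↱ → ↓    │
│ ╵ ╷ ╵ ╶─┐ ┌─╴ │
│↳ ↑│↳ ↑  │↓│   │
│ ┌─┴───┐ │ ├───┤
│ │     │ │↓│↱ ↓│
├─┘ ┌─┐ └─┤ │ ╷ │
│   │ │   │↓│↑│↓│
│ ┌─┘ └─┬─┘ ╵ │ │
│ │     │  ↳ ↑│↓│
│ ╵ ┌─┐ └─┐ ┌─┘ │
│   │ │   │ │  ↓│
├───┘ └─╴ │ │ ╷ │
│         │ │ │↓│
│ ╶───────┴─┘ │ │
│             │B│
└─────────────┴─┘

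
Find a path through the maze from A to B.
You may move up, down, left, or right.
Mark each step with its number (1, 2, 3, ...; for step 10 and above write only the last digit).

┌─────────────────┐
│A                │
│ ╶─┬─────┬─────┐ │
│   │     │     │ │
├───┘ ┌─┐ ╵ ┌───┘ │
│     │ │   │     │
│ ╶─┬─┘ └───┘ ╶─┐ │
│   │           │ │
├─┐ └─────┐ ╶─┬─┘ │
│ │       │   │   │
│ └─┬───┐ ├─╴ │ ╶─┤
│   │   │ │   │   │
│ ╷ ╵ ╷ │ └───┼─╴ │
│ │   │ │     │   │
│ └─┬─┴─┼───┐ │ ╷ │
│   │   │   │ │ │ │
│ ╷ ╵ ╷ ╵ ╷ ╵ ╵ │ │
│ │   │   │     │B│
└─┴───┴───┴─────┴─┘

Finding the shortest path through the maze:
Path length: 18 steps
Directions: right → right → right → right → right → right → right → right → down → down → down → down → left → down → right → down → down → down

Solution:

┌─────────────────┐
│A 1 2 3 4 5 6 7 8│
│ ╶─┬─────┬─────┐ │
│   │     │     │9│
├───┘ ┌─┐ ╵ ┌───┘ │
│     │ │   │    0│
│ ╶─┬─┘ └───┘ ╶─┐ │
│   │           │1│
├─┐ └─────┐ ╶─┬─┘ │
│ │       │   │3 2│
│ └─┬───┐ ├─╴ │ ╶─┤
│   │   │ │   │4 5│
│ ╷ ╵ ╷ │ └───┼─╴ │
│ │   │ │     │  6│
│ └─┬─┴─┼───┐ │ ╷ │
│   │   │   │ │ │7│
│ ╷ ╵ ╷ ╵ ╷ ╵ ╵ │ │
│ │   │   │     │B│
└─┴───┴───┴─────┴─┘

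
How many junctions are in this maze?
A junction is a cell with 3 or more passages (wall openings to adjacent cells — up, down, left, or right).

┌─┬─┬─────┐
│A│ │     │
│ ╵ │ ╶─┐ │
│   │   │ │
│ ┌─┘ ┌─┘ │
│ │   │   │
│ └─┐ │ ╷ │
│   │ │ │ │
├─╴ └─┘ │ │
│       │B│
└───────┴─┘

Checking each cell for number of passages:

Junctions found (3+ passages):
  (1, 0): 3 passages
  (1, 2): 3 passages
  (2, 2): 3 passages
  (2, 4): 3 passages
  (4, 1): 3 passages
Total junctions: 5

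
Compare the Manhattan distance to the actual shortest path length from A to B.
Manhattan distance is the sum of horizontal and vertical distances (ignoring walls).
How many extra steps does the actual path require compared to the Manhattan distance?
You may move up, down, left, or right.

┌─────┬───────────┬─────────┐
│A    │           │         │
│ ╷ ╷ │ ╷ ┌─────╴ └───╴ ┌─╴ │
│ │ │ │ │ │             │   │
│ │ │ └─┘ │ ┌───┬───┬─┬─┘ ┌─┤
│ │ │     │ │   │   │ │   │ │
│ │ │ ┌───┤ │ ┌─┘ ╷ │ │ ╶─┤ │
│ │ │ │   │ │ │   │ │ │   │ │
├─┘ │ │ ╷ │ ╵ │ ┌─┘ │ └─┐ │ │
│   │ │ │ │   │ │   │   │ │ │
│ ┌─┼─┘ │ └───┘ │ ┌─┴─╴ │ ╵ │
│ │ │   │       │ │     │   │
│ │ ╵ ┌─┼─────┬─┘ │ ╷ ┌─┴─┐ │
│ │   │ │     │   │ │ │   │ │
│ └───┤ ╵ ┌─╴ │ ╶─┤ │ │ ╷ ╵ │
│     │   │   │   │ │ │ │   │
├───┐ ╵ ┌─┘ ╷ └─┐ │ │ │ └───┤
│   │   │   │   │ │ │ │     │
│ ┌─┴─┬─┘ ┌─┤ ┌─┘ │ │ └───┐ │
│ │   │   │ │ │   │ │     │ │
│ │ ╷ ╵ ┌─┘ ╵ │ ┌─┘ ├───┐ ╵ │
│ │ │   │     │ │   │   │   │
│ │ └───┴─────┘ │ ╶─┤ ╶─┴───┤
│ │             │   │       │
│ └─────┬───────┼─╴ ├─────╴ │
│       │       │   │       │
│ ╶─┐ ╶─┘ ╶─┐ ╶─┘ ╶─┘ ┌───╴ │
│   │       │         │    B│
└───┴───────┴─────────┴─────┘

Manhattan distance: |13 - 0| + |13 - 0| = 26
Actual path length: 66
Extra steps: 66 - 26 = 40

Solution:

┌─────┬───────────┬─────────┐
│A → ↓│  ↱ → → → ↓│    ↱ → ↓│
│ ╷ ╷ │ ╷ ┌─────╴ └───╴ ┌─╴ │
│ │ │↓│ │↑│      ↳ → → ↑│↓ ↲│
│ │ │ └─┘ │ ┌───┬───┬─┬─┘ ┌─┤
│ │ │↳ → ↑│ │   │   │ │↓ ↲│ │
│ │ │ ┌───┤ │ ┌─┘ ╷ │ │ ╶─┤ │
│ │ │ │   │ │ │   │ │ │↳ ↓│ │
├─┘ │ │ ╷ │ ╵ │ ┌─┘ │ └─┐ │ │
│   │ │ │ │   │ │   │   │↓│ │
│ ┌─┼─┘ │ └───┘ │ ┌─┴─╴ │ ╵ │
│ │ │   │       │ │↓ ↰  │↳ ↓│
│ │ ╵ ┌─┼─────┬─┘ │ ╷ ┌─┴─┐ │
│ │   │ │     │   │↓│↑│↓ ↰│↓│
│ └───┤ ╵ ┌─╴ │ ╶─┤ │ │ ╷ ╵ │
│     │   │   │   │↓│↑│↓│↑ ↲│
├───┐ ╵ ┌─┘ ╷ └─┐ │ │ │ └───┤
│   │   │   │   │ │↓│↑│↳ → ↓│
│ ┌─┴─┬─┘ ┌─┤ ┌─┘ │ │ └───┐ │
│ │   │   │ │ │   │↓│↑ ← ↰│↓│
│ │ ╷ ╵ ┌─┘ ╵ │ ┌─┘ ├───┐ ╵ │
│ │ │   │     │ │↓ ↲│   │↑ ↲│
│ │ └───┴─────┘ │ ╶─┤ ╶─┴───┤
│ │             │↳ ↓│       │
│ └─────┬───────┼─╴ ├─────╴ │
│       │       │↓ ↲│↱ → → ↓│
│ ╶─┐ ╶─┘ ╶─┐ ╶─┘ ╶─┘ ┌───╴ │
│   │       │    ↳ → ↑│    B│
└───┴───────┴─────────┴─────┘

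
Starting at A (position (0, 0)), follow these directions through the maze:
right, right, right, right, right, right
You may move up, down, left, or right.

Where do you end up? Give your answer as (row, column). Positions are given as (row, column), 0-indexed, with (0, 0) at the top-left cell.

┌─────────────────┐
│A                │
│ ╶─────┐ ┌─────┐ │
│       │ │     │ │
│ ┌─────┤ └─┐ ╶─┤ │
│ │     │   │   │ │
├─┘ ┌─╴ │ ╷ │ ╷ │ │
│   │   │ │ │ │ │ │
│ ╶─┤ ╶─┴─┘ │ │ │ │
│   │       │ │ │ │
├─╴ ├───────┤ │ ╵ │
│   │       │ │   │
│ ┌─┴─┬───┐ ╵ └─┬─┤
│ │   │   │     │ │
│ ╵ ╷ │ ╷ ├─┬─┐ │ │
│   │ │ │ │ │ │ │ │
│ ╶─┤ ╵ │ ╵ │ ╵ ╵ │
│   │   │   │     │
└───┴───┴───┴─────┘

Following directions step by step:
Start: (0, 0)
  right: (0, 0) → (0, 1)
  right: (0, 1) → (0, 2)
  right: (0, 2) → (0, 3)
  right: (0, 3) → (0, 4)
  right: (0, 4) → (0, 5)
  right: (0, 5) → (0, 6)
Final position: (0, 6)

Path taken:

┌─────────────────┐
│A → → → → → B    │
│ ╶─────┐ ┌─────┐ │
│       │ │     │ │
│ ┌─────┤ └─┐ ╶─┤ │
│ │     │   │   │ │
├─┘ ┌─╴ │ ╷ │ ╷ │ │
│   │   │ │ │ │ │ │
│ ╶─┤ ╶─┴─┘ │ │ │ │
│   │       │ │ │ │
├─╴ ├───────┤ │ ╵ │
│   │       │ │   │
│ ┌─┴─┬───┐ ╵ └─┬─┤
│ │   │   │     │ │
│ ╵ ╷ │ ╷ ├─┬─┐ │ │
│   │ │ │ │ │ │ │ │
│ ╶─┤ ╵ │ ╵ │ ╵ ╵ │
│   │   │   │     │
└───┴───┴───┴─────┘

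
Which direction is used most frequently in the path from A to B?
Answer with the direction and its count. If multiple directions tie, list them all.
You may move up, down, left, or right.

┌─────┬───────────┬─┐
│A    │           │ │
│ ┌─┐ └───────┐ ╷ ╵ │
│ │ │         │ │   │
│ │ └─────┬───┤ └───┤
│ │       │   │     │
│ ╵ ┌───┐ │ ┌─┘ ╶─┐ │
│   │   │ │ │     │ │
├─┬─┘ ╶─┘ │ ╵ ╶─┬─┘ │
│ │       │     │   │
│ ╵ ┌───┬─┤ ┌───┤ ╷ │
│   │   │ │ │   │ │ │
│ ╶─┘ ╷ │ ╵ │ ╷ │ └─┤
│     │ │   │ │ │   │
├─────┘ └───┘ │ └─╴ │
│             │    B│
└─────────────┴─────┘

Directions: down, down, down, right, up, right, right, right, down, down, left, left, left, down, left, down, right, right, up, right, down, down, right, right, right, up, up, right, down, down, right, right
Counts: {'down': 11, 'right': 13, 'up': 4, 'left': 4}
Most common: right (13 times)

Solution:

┌─────┬───────────┬─┐
│A    │           │ │
│ ┌─┐ └───────┐ ╷ ╵ │
│↓│ │         │ │   │
│ │ └─────┬───┤ └───┤
│↓│↱ → → ↓│   │     │
│ ╵ ┌───┐ │ ┌─┘ ╶─┐ │
│↳ ↑│   │↓│ │     │ │
├─┬─┘ ╶─┘ │ ╵ ╶─┬─┘ │
│ │↓ ← ← ↲│     │   │
│ ╵ ┌───┬─┤ ┌───┤ ╷ │
│↓ ↲│↱ ↓│ │ │↱ ↓│ │ │
│ ╶─┘ ╷ │ ╵ │ ╷ │ └─┤
│↳ → ↑│↓│   │↑│↓│   │
├─────┘ └───┘ │ └─╴ │
│      ↳ → → ↑│↳ → B│
└─────────────┴─────┘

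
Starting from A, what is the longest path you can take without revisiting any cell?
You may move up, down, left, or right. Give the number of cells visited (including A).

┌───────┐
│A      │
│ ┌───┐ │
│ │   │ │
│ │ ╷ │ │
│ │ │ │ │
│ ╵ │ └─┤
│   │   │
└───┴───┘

Finding longest simple path using DFS:
Start: (0, 0)
Longest path visits 11 cells
Path: A → down → down → down → right → up → up → right → down → down → right

Solution:

┌───────┐
│A      │
│ ┌───┐ │
│↓│↱ ↓│ │
│ │ ╷ │ │
│↓│↑│↓│ │
│ ╵ │ └─┤
│↳ ↑│↳ B│
└───┴───┘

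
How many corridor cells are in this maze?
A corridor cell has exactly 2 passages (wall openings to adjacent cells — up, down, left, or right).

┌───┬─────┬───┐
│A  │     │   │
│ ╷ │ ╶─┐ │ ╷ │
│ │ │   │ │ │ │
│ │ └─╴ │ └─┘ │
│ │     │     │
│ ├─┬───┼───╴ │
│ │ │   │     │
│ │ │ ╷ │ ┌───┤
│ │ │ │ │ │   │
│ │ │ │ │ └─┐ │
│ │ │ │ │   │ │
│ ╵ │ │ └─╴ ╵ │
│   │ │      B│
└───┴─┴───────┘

Counting cells with exactly 2 passages:
Total corridor cells: 43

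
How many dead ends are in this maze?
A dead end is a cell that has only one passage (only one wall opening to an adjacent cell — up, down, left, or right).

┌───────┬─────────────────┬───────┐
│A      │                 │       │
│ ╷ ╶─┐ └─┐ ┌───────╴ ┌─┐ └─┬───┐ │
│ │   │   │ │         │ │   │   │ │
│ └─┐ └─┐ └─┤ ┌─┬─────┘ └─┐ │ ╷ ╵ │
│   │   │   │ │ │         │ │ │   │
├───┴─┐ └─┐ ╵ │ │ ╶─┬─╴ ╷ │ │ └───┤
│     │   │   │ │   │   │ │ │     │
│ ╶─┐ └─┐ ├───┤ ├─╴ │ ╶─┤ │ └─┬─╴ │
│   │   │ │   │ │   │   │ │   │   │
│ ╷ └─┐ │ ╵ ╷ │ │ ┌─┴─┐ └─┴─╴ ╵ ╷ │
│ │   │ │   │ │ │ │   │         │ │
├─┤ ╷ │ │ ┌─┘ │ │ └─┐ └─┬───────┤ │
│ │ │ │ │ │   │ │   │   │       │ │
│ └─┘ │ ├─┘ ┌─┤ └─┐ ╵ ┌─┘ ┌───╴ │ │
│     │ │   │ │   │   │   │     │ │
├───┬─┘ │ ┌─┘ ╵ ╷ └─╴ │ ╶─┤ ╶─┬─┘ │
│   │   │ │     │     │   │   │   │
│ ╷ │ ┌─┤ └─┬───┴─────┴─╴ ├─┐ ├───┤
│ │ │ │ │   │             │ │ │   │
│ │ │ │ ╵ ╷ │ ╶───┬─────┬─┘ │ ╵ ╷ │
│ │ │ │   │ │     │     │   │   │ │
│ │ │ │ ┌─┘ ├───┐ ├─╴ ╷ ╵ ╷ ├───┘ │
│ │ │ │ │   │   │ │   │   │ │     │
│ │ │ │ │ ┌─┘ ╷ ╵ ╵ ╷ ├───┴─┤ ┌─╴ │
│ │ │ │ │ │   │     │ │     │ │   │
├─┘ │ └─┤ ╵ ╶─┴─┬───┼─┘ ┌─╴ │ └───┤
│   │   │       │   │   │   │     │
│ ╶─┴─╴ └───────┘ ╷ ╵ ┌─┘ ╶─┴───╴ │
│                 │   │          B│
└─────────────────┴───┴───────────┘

Checking each cell for number of passages:

Dead ends found at positions:
  (0, 4)
  (0, 13)
  (1, 5)
  (1, 11)
  (2, 1)
  (2, 7)
  (4, 12)
  (5, 0)
  (5, 9)
  (6, 0)
  (6, 1)
  (6, 4)
  (6, 11)
  (7, 6)
  (8, 5)
  (8, 15)
  (9, 3)
  (9, 13)
  (10, 9)
  (11, 13)
  (12, 0)
  (12, 3)
  (12, 10)
  (12, 15)
  (13, 7)
  (14, 11)
Total dead ends: 26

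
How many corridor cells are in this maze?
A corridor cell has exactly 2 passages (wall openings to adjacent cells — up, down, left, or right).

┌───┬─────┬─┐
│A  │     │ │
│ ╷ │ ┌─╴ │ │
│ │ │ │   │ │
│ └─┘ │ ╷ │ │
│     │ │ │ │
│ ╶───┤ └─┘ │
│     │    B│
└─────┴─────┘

Counting cells with exactly 2 passages:
Total corridor cells: 18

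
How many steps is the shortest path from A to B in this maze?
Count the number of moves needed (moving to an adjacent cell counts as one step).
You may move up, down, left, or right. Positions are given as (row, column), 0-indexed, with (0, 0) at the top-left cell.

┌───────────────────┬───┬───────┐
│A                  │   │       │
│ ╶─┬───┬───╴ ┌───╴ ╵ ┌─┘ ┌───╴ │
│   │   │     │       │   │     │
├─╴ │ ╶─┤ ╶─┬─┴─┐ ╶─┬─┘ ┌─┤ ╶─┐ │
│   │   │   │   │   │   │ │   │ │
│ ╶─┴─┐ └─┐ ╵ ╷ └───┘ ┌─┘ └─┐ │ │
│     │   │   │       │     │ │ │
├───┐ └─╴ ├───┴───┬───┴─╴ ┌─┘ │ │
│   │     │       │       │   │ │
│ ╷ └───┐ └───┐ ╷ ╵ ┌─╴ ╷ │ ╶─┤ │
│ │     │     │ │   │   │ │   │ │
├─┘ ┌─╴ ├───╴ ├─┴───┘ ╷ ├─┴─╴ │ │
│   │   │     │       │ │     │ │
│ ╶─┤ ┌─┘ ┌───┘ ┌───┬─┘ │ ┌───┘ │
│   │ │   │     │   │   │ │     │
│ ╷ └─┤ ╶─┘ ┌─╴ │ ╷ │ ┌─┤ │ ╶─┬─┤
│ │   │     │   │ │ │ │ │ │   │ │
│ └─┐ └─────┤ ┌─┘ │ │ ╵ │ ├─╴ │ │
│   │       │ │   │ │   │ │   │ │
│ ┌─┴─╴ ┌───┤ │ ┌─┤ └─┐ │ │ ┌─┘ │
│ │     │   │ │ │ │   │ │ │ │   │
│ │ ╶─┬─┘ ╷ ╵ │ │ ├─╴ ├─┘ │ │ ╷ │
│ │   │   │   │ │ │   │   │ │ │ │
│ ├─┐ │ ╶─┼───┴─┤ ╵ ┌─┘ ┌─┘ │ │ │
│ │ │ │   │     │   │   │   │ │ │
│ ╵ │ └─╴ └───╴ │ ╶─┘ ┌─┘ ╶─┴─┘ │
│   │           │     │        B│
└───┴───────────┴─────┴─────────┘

Using BFS to find shortest path:
Start: (0, 0), End: (13, 15)
Path found:
(0,0) → (0,1) → (0,2) → (0,3) → (0,4) → (0,5) → (0,6) → (1,6) → (1,5) → (1,4) → (2,4) → (2,5) → (3,5) → (3,6) → (2,6) → (2,7) → (3,7) → (3,8) → (3,9) → (3,10) → (2,10) → (2,11) → (1,11) → (1,12) → (0,12) → (0,13) → (0,14) → (0,15) → (1,15) → (2,15) → (3,15) → (4,15) → (5,15) → (6,15) → (7,15) → (7,14) → (7,13) → (8,13) → (8,14) → (9,14) → (9,13) → (10,13) → (11,13) → (12,13) → (12,12) → (13,12) → (13,13) → (13,14) → (13,15)
Number of steps: 48

Solution:

┌───────────────────┬───┬───────┐
│A → → → → → ↓      │   │↱ → → ↓│
│ ╶─┬───┬───╴ ┌───╴ ╵ ┌─┘ ┌───╴ │
│   │   │↓ ← ↲│       │↱ ↑│    ↓│
├─╴ │ ╶─┤ ╶─┬─┴─┐ ╶─┬─┘ ┌─┤ ╶─┐ │
│   │   │↳ ↓│↱ ↓│   │↱ ↑│ │   │↓│
│ ╶─┴─┐ └─┐ ╵ ╷ └───┘ ┌─┘ └─┐ │ │
│     │   │↳ ↑│↳ → → ↑│     │ │↓│
├───┐ └─╴ ├───┴───┬───┴─╴ ┌─┘ │ │
│   │     │       │       │   │↓│
│ ╷ └───┐ └───┐ ╷ ╵ ┌─╴ ╷ │ ╶─┤ │
│ │     │     │ │   │   │ │   │↓│
├─┘ ┌─╴ ├───╴ ├─┴───┘ ╷ ├─┴─╴ │ │
│   │   │     │       │ │     │↓│
│ ╶─┤ ┌─┘ ┌───┘ ┌───┬─┘ │ ┌───┘ │
│   │ │   │     │   │   │ │↓ ← ↲│
│ ╷ └─┤ ╶─┘ ┌─╴ │ ╷ │ ┌─┤ │ ╶─┬─┤
│ │   │     │   │ │ │ │ │ │↳ ↓│ │
│ └─┐ └─────┤ ┌─┘ │ │ ╵ │ ├─╴ │ │
│   │       │ │   │ │   │ │↓ ↲│ │
│ ┌─┴─╴ ┌───┤ │ ┌─┤ └─┐ │ │ ┌─┘ │
│ │     │   │ │ │ │   │ │ │↓│   │
│ │ ╶─┬─┘ ╷ ╵ │ │ ├─╴ ├─┘ │ │ ╷ │
│ │   │   │   │ │ │   │   │↓│ │ │
│ ├─┐ │ ╶─┼───┴─┤ ╵ ┌─┘ ┌─┘ │ │ │
│ │ │ │   │     │   │   │↓ ↲│ │ │
│ ╵ │ └─╴ └───╴ │ ╶─┘ ┌─┘ ╶─┴─┘ │
│   │           │     │  ↳ → → B│
└───┴───────────┴─────┴─────────┘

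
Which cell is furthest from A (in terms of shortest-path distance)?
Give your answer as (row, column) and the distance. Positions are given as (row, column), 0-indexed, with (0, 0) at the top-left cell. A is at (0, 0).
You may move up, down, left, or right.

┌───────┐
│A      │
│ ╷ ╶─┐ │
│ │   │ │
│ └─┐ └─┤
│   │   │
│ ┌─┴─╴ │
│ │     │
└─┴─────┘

Computing BFS distances from A to all cells:
Furthest cell: (3, 1)
Distance: 8 steps

Path from A to the furthest cell:

┌───────┐
│A ↓    │
│ ╷ ╶─┐ │
│ │↳ ↓│ │
│ └─┐ └─┤
│   │↳ ↓│
│ ┌─┴─╴ │
│ │B ← ↲│
└─┴─────┘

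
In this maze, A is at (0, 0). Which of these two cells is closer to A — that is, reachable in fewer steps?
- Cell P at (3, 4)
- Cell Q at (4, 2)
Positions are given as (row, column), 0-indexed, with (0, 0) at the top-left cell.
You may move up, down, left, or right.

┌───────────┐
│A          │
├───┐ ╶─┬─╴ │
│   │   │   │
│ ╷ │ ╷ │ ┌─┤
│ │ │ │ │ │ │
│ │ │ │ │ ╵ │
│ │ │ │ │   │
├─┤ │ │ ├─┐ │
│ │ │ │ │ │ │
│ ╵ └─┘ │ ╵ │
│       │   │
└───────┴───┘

Shortest path A → P at (3, 4): 9 steps
Shortest path A → Q at (4, 2): 6 steps

Q is closer (6 steps vs 9 steps).

Path to P:

┌───────────┐
│A → → → → ↓│
├───┐ ╶─┬─╴ │
│   │   │↓ ↲│
│ ╷ │ ╷ │ ┌─┤
│ │ │ │ │↓│ │
│ │ │ │ │ ╵ │
│ │ │ │ │P  │
├─┤ │ │ ├─┐ │
│ │ │ │ │ │ │
│ ╵ └─┘ │ ╵ │
│       │   │
└───────┴───┘

Path to Q:

┌───────────┐
│A → ↓      │
├───┐ ╶─┬─╴ │
│   │↓  │   │
│ ╷ │ ╷ │ ┌─┤
│ │ │↓│ │ │ │
│ │ │ │ │ ╵ │
│ │ │↓│ │   │
├─┤ │ │ ├─┐ │
│ │ │Q│ │ │ │
│ ╵ └─┘ │ ╵ │
│       │   │
└───────┴───┘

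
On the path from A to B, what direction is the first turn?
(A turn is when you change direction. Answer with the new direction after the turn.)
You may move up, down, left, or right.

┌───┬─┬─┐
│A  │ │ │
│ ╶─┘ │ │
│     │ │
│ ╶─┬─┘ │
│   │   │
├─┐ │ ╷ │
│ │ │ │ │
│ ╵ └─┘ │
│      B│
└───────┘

Directions: down, down, right, down, down, right, right
First turn direction: right

Solution:

┌───┬─┬─┐
│A  │ │ │
│ ╶─┘ │ │
│↓    │ │
│ ╶─┬─┘ │
│↳ ↓│   │
├─┐ │ ╷ │
│ │↓│ │ │
│ ╵ └─┘ │
│  ↳ → B│
└───────┘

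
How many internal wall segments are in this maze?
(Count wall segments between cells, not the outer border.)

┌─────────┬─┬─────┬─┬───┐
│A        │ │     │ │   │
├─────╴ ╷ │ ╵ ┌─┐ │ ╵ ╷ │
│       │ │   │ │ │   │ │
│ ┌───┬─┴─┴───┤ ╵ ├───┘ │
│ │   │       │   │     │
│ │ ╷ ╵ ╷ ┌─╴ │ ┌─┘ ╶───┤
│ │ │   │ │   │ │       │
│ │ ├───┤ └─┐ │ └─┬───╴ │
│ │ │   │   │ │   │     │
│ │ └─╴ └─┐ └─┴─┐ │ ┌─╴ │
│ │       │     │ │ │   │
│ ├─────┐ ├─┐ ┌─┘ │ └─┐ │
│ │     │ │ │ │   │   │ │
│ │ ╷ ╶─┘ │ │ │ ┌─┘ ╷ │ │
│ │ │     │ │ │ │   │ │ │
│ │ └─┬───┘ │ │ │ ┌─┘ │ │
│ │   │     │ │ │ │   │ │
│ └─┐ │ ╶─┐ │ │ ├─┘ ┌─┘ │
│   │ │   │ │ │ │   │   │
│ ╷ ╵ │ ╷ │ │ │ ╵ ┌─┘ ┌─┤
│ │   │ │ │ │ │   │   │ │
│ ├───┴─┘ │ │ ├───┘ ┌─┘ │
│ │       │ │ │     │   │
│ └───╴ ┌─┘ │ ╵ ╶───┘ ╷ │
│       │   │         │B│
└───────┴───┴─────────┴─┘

Counting internal wall segments:
Total internal walls: 132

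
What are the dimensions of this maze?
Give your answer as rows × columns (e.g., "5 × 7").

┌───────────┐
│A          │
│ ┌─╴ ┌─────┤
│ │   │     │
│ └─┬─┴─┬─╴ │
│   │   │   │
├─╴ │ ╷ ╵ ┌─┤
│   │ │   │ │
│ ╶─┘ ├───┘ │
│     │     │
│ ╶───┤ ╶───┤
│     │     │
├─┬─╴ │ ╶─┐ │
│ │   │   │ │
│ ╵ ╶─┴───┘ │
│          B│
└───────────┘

Counting the maze dimensions:
Rows (vertical): 8
Columns (horizontal): 6
Dimensions: 8 × 6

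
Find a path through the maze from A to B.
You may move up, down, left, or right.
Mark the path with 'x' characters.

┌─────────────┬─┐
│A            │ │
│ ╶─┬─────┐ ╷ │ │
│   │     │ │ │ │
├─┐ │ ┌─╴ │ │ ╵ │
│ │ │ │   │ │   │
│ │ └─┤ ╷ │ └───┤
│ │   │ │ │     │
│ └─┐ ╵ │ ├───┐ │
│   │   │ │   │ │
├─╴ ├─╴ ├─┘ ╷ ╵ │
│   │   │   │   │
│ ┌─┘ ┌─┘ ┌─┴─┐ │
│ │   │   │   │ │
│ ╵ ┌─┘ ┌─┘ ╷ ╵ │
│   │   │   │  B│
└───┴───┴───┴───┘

Finding the shortest path through the maze:
Path length: 14 steps
Directions: right → right → right → right → right → down → down → down → right → right → down → down → down → down

Solution:

┌─────────────┬─┐
│A x x x x x  │ │
│ ╶─┬─────┐ ╷ │ │
│   │     │x│ │ │
├─┐ │ ┌─╴ │ │ ╵ │
│ │ │ │   │x│   │
│ │ └─┤ ╷ │ └───┤
│ │   │ │ │x x x│
│ └─┐ ╵ │ ├───┐ │
│   │   │ │   │x│
├─╴ ├─╴ ├─┘ ╷ ╵ │
│   │   │   │  x│
│ ┌─┘ ┌─┘ ┌─┴─┐ │
│ │   │   │   │x│
│ ╵ ┌─┘ ┌─┘ ╷ ╵ │
│   │   │   │  B│
└───┴───┴───┴───┘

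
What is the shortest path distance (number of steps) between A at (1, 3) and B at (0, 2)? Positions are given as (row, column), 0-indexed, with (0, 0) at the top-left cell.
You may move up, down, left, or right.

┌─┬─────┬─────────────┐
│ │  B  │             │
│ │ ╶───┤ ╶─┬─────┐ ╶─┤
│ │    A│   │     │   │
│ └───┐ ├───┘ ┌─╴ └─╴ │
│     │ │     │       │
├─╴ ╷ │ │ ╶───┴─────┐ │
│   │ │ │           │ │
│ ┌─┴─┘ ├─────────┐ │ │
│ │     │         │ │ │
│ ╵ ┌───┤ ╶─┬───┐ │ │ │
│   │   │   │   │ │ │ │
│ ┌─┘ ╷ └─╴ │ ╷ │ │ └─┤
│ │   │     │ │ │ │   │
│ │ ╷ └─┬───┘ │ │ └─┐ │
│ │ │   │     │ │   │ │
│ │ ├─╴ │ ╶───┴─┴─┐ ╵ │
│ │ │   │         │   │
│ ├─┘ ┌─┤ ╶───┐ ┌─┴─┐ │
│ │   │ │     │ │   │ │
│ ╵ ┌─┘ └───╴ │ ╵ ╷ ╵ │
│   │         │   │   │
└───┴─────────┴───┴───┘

Finding path from (1, 3) to (0, 2):
Path: (1,3) → (1,2) → (1,1) → (0,1) → (0,2)
Distance: 4 steps

Solution:

┌─┬─────┬─────────────┐
│ │↱ B  │             │
│ │ ╶───┤ ╶─┬─────┐ ╶─┤
│ │↑ ← A│   │     │   │
│ └───┐ ├───┘ ┌─╴ └─╴ │
│     │ │     │       │
├─╴ ╷ │ │ ╶───┴─────┐ │
│   │ │ │           │ │
│ ┌─┴─┘ ├─────────┐ │ │
│ │     │         │ │ │
│ ╵ ┌───┤ ╶─┬───┐ │ │ │
│   │   │   │   │ │ │ │
│ ┌─┘ ╷ └─╴ │ ╷ │ │ └─┤
│ │   │     │ │ │ │   │
│ │ ╷ └─┬───┘ │ │ └─┐ │
│ │ │   │     │ │   │ │
│ │ ├─╴ │ ╶───┴─┴─┐ ╵ │
│ │ │   │         │   │
│ ├─┘ ┌─┤ ╶───┐ ┌─┴─┐ │
│ │   │ │     │ │   │ │
│ ╵ ┌─┘ └───╴ │ ╵ ╷ ╵ │
│   │         │   │   │
└───┴─────────┴───┴───┘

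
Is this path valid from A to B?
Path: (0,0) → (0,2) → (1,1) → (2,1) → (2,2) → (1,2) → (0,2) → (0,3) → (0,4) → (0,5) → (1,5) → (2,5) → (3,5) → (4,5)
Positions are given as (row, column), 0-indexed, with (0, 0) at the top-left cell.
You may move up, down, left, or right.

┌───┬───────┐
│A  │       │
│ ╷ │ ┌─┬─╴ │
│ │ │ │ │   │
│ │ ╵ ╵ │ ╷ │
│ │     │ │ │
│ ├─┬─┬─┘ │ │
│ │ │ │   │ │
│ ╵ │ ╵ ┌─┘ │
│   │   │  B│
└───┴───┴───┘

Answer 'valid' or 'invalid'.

Checking path validity:
Result: Invalid move at step 1: cannot move from (0, 0) to (0, 2).

invalid

Correct solution:

┌───┬───────┐
│A ↓│↱ → → ↓│
│ ╷ │ ┌─┬─╴ │
│ │↓│↑│ │  ↓│
│ │ ╵ ╵ │ ╷ │
│ │↳ ↑  │ │↓│
│ ├─┬─┬─┘ │ │
│ │ │ │   │↓│
│ ╵ │ ╵ ┌─┘ │
│   │   │  B│
└───┴───┴───┘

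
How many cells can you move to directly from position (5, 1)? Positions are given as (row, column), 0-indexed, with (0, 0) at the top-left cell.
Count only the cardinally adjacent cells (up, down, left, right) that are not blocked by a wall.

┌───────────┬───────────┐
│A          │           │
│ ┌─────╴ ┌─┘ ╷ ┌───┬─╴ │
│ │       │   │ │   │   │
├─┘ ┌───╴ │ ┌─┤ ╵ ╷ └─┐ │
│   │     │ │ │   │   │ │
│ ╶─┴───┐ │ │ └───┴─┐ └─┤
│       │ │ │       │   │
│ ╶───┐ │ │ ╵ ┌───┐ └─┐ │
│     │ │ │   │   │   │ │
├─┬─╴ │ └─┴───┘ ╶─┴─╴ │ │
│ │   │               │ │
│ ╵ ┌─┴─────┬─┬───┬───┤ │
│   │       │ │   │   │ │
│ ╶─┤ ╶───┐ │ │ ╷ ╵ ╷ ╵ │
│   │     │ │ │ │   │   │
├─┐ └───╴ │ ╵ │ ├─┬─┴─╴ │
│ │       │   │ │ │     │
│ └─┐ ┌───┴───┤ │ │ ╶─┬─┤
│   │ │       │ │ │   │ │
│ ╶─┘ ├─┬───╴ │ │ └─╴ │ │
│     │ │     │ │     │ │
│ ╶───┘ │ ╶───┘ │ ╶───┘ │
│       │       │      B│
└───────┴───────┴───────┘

Checking passable neighbors of (5, 1):
Neighbors: (6, 1), (5, 2)
Count: 2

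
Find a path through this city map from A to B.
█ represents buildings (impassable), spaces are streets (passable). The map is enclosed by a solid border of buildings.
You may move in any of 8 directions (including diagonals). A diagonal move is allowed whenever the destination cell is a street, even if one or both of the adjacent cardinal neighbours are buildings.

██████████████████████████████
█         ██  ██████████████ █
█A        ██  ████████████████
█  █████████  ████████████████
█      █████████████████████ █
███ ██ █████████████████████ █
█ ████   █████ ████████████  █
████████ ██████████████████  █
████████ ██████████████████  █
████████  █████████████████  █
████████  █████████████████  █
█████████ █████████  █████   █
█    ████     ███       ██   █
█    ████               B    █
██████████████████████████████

Finding the shortest path from A to B:
Movement: 8-directional
Path length: 26 steps
Directions: down-right → down-right → right → right → down-right → down-right → down-right → down → down → down → down-right → down-right → right → right → right → down-right → right → right → right → right → right → right → right → right → right → right

Solution:

██████████████████████████████
█         ██  ██████████████ █
█A        ██  ████████████████
█ ↘█████████  ████████████████
█  →→↘ █████████████████████ █
███ ██↘█████████████████████ █
█ ████ ↘ █████ ████████████  █
████████↓██████████████████  █
████████↓██████████████████  █
████████↓ █████████████████  █
████████↘ █████████████████  █
█████████↘█████████  █████   █
█    ████ →→→↘███       ██   █
█    ████     →→→→→→→→→→B    █
██████████████████████████████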